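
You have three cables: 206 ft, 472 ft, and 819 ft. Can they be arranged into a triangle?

No

The longest side is 819, but the other two sum to only 678.
678 < 819, so the triangle inequality fails.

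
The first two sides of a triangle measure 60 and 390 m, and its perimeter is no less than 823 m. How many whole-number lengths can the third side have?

Triangle inequality: 330 < x < 450. Perimeter ≥ 823 gives x ≥ 823 − 60 − 390 = 373.
So 373 ≤ x < 450; integers 373 through 449: 77 values.

77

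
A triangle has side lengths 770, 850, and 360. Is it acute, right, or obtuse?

Compare the square of the longest side to the sum of squares of the other two: 360² + 770² = 722500 = 850².

right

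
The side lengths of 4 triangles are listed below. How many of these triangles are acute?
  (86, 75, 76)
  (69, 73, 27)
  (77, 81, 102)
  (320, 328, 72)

3

(86,75,76): 75²+76² = 11401 > 7396 = 86² → acute
(69,73,27): 27²+69² = 5490 > 5329 = 73² → acute
(77,81,102): 77²+81² = 12490 > 10404 = 102² → acute
(320,328,72): 72²+320² = 107584 = 328² → right
3 of the 4 are acute.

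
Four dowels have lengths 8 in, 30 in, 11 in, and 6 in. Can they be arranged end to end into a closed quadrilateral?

For a quadrilateral, each side must be shorter than the sum of the others.
Here the longest side is 30, but the remaining 3 sides sum to only 25.

No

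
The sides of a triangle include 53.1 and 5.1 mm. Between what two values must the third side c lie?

48.0 < c < 58.2

By the triangle inequality, c must be less than 53.1 + 5.1 = 58.2 and greater than |53.1 − 5.1| = 48.0.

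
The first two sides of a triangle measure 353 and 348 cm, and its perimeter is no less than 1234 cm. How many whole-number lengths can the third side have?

168

Triangle inequality: 5 < x < 701. Perimeter ≥ 1234 gives x ≥ 1234 − 353 − 348 = 533.
So 533 ≤ x < 701; integers 533 through 700: 168 values.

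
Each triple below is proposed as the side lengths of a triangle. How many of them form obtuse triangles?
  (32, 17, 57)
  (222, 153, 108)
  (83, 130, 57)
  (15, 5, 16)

3

(32,17,57): 17+32 ≤ 57, not a triangle
(222,153,108): 108²+153² = 35073 < 49284 = 222² → obtuse
(83,130,57): 57²+83² = 10138 < 16900 = 130² → obtuse
(15,5,16): 5²+15² = 250 < 256 = 16² → obtuse
3 of the 4 are obtuse.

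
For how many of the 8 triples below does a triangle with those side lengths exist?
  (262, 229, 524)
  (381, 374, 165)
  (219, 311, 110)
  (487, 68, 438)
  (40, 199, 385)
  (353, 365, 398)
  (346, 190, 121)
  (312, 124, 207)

5

(229,262,524): 229+262 ≤ 524 → not valid
(165,374,381): 165+374 > 381 → valid
(110,219,311): 110+219 > 311 → valid
(68,438,487): 68+438 > 487 → valid
(40,199,385): 40+199 ≤ 385 → not valid
(353,365,398): 353+365 > 398 → valid
(121,190,346): 121+190 ≤ 346 → not valid
(124,207,312): 124+207 > 312 → valid
5 of the 8 triples form a triangle.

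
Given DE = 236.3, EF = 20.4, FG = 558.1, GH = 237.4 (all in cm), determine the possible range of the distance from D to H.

The maximum is all hops collinear in one direction: 236.3 + 20.4 + 558.1 + 237.4 = 1052.2.
The longest hop is 558.1; the others sum to 494.1. Folding the others back against it leaves at least 558.1 − 494.1 = 64.0.

64.0 ≤ DH ≤ 1052.2 cm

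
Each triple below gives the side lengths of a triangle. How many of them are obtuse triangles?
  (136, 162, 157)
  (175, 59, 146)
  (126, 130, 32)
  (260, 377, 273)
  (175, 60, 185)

(136,162,157): 136²+157² = 43145 > 26244 = 162² → acute
(175,59,146): 59²+146² = 24797 < 30625 = 175² → obtuse
(126,130,32): 32²+126² = 16900 = 130² → right
(260,377,273): 260²+273² = 142129 = 377² → right
(175,60,185): 60²+175² = 34225 = 185² → right
1 of the 5 is obtuse.

1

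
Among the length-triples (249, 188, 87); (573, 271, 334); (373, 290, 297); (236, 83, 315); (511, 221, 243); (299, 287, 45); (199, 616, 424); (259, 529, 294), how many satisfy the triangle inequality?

(87,188,249): 87+188 > 249 → valid
(271,334,573): 271+334 > 573 → valid
(290,297,373): 290+297 > 373 → valid
(83,236,315): 83+236 > 315 → valid
(221,243,511): 221+243 ≤ 511 → not valid
(45,287,299): 45+287 > 299 → valid
(199,424,616): 199+424 > 616 → valid
(259,294,529): 259+294 > 529 → valid
7 of the 8 triples form a triangle.

7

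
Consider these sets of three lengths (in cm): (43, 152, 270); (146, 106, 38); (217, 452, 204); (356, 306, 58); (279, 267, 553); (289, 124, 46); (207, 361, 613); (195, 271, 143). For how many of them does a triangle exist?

(43,152,270): 43+152 ≤ 270 → not valid
(38,106,146): 38+106 ≤ 146 → not valid
(204,217,452): 204+217 ≤ 452 → not valid
(58,306,356): 58+306 > 356 → valid
(267,279,553): 267+279 ≤ 553 → not valid
(46,124,289): 46+124 ≤ 289 → not valid
(207,361,613): 207+361 ≤ 613 → not valid
(143,195,271): 143+195 > 271 → valid
2 of the 8 triples form a triangle.

2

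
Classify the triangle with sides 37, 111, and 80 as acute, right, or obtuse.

obtuse

Compare the square of the longest side to the sum of squares of the other two: 37² + 80² = 7769 < 12321 = 111².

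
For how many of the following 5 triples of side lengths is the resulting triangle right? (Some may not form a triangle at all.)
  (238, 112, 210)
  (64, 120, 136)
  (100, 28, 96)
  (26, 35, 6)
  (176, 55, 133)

3

(238,112,210): 112²+210² = 56644 = 238² → right
(64,120,136): 64²+120² = 18496 = 136² → right
(100,28,96): 28²+96² = 10000 = 100² → right
(26,35,6): 6+26 ≤ 35, not a triangle
(176,55,133): 55²+133² = 20714 < 30976 = 176² → obtuse
3 of the 5 are right.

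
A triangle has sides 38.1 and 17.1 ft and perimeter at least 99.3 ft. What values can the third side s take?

Triangle inequality alone gives 21.0 < s < 55.2.
The perimeter condition gives s ≥ 99.3 − 38.1 − 17.1 = 44.1.
Intersecting the two: 44.1 ≤ s < 55.2.

44.1 ≤ s < 55.2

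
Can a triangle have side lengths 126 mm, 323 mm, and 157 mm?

The longest side is 323, but the other two sum to only 283.
283 < 323, so the triangle inequality fails.

No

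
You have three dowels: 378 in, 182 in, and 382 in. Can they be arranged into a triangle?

The longest side is 382, and the other two sum to 560.
Since 560 > 382, the triangle inequality holds.

Yes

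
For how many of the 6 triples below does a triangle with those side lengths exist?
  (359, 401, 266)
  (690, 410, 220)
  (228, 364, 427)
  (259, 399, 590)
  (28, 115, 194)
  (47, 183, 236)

3

(266,359,401): 266+359 > 401 → valid
(220,410,690): 220+410 ≤ 690 → not valid
(228,364,427): 228+364 > 427 → valid
(259,399,590): 259+399 > 590 → valid
(28,115,194): 28+115 ≤ 194 → not valid
(47,183,236): 47+183 ≤ 236 → not valid
3 of the 6 triples form a triangle.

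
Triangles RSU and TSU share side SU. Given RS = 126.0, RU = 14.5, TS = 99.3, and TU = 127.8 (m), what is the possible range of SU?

111.5 < SU < 140.5

From triangle RSU: |126.0 − 14.5| < SU < 126.0 + 14.5, i.e. 111.5 < SU < 140.5.
From triangle TSU: 28.5 < SU < 227.1.
Both must hold, so SU lies in the intersection.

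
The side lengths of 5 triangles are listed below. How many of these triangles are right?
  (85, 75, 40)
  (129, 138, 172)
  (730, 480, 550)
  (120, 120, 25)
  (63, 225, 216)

(85,75,40): 40²+75² = 7225 = 85² → right
(129,138,172): 129²+138² = 35685 > 29584 = 172² → acute
(730,480,550): 480²+550² = 532900 = 730² → right
(120,120,25): 25²+120² = 15025 > 14400 = 120² → acute
(63,225,216): 63²+216² = 50625 = 225² → right
3 of the 5 are right.

3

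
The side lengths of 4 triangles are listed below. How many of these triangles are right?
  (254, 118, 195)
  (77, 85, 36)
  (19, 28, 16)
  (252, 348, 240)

2

(254,118,195): 118²+195² = 51949 < 64516 = 254² → obtuse
(77,85,36): 36²+77² = 7225 = 85² → right
(19,28,16): 16²+19² = 617 < 784 = 28² → obtuse
(252,348,240): 240²+252² = 121104 = 348² → right
2 of the 4 are right.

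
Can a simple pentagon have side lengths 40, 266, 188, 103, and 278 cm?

Yes

A pentagon exists iff every side is shorter than the sum of the others — equivalently, the longest side is less than the sum of the rest.
Longest side 278 < 597 (sum of the remaining 4), so yes.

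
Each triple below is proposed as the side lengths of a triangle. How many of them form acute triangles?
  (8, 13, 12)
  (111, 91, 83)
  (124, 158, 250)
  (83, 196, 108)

2

(8,13,12): 8²+12² = 208 > 169 = 13² → acute
(111,91,83): 83²+91² = 15170 > 12321 = 111² → acute
(124,158,250): 124²+158² = 40340 < 62500 = 250² → obtuse
(83,196,108): 83+108 ≤ 196, not a triangle
2 of the 4 are acute.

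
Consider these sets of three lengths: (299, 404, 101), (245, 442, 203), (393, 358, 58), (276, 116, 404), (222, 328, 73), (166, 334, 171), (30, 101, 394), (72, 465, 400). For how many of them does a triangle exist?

(101,299,404): 101+299 ≤ 404 → not valid
(203,245,442): 203+245 > 442 → valid
(58,358,393): 58+358 > 393 → valid
(116,276,404): 116+276 ≤ 404 → not valid
(73,222,328): 73+222 ≤ 328 → not valid
(166,171,334): 166+171 > 334 → valid
(30,101,394): 30+101 ≤ 394 → not valid
(72,400,465): 72+400 > 465 → valid
4 of the 8 triples form a triangle.

4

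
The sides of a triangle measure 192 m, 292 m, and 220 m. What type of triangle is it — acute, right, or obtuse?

right

Compare the square of the longest side to the sum of squares of the other two: 192² + 220² = 85264 = 292².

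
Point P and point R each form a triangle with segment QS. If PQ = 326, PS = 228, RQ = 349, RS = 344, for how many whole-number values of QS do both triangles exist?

From triangle PQS: 98 < QS < 554.
From triangle RQS: 5 < QS < 693.
Intersection: 98 < QS < 554, so integers 99 through 553: 455 values.

455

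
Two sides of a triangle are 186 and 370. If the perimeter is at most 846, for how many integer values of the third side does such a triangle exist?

106

Triangle inequality: 184 < x < 556. Perimeter ≤ 846 gives x ≤ 846 − 186 − 370 = 290.
So 184 < x ≤ 290; integers 185 through 290: 106 values.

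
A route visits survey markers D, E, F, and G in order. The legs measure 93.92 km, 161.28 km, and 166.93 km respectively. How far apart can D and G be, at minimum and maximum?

The maximum is all hops collinear in one direction: 93.92 + 161.28 + 166.93 = 422.13.
The longest hop is 166.93; the others sum to 255.20. Since 166.93 ≤ 255.20, the path can fold back on itself completely, so the minimum distance is 0.

0 ≤ DG ≤ 422.13 km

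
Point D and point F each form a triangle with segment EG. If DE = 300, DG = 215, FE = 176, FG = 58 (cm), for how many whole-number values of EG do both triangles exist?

From triangle DEG: 85 < EG < 515.
From triangle FEG: 118 < EG < 234.
Intersection: 118 < EG < 234, so integers 119 through 233: 115 values.

115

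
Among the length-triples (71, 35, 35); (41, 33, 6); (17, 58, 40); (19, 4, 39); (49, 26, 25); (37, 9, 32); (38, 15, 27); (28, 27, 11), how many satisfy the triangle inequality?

4

(35,35,71): 35+35 ≤ 71 → not valid
(6,33,41): 6+33 ≤ 41 → not valid
(17,40,58): 17+40 ≤ 58 → not valid
(4,19,39): 4+19 ≤ 39 → not valid
(25,26,49): 25+26 > 49 → valid
(9,32,37): 9+32 > 37 → valid
(15,27,38): 15+27 > 38 → valid
(11,27,28): 11+27 > 28 → valid
4 of the 8 triples form a triangle.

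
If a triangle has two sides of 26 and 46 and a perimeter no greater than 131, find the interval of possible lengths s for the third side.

Triangle inequality alone gives 20 < s < 72.
The perimeter condition gives s ≤ 131 − 26 − 46 = 59.
Intersecting the two: 20 < s ≤ 59.

20 < s ≤ 59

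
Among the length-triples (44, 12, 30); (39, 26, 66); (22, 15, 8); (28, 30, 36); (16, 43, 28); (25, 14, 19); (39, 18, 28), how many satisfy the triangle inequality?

5

(12,30,44): 12+30 ≤ 44 → not valid
(26,39,66): 26+39 ≤ 66 → not valid
(8,15,22): 8+15 > 22 → valid
(28,30,36): 28+30 > 36 → valid
(16,28,43): 16+28 > 43 → valid
(14,19,25): 14+19 > 25 → valid
(18,28,39): 18+28 > 39 → valid
5 of the 7 triples form a triangle.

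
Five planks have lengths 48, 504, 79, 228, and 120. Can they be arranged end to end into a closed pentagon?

No

For a pentagon, each side must be shorter than the sum of the others.
Here the longest side is 504, but the remaining 4 sides sum to only 475.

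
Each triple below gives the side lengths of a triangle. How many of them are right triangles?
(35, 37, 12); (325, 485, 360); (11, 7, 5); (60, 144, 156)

3

(35,37,12): 12²+35² = 1369 = 37² → right
(325,485,360): 325²+360² = 235225 = 485² → right
(11,7,5): 5²+7² = 74 < 121 = 11² → obtuse
(60,144,156): 60²+144² = 24336 = 156² → right
3 of the 4 are right.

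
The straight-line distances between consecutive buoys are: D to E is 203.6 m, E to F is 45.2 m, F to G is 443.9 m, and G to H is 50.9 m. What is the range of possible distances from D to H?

144.2 ≤ DH ≤ 743.6 m

The maximum is all hops collinear in one direction: 203.6 + 45.2 + 443.9 + 50.9 = 743.6.
The longest hop is 443.9; the others sum to 299.7. Folding the others back against it leaves at least 443.9 − 299.7 = 144.2.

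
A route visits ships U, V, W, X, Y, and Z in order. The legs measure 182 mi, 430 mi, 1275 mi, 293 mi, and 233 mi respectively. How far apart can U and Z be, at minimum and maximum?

137 ≤ UZ ≤ 2413 mi

The maximum is all hops collinear in one direction: 182 + 430 + 1275 + 293 + 233 = 2413.
The longest hop is 1275; the others sum to 1138. Folding the others back against it leaves at least 1275 − 1138 = 137.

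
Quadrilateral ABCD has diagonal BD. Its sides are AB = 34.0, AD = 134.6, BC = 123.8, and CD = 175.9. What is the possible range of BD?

100.6 < BD < 168.6

From triangle ABD: |34.0 − 134.6| < BD < 34.0 + 134.6, i.e. 100.6 < BD < 168.6.
From triangle CBD: 52.1 < BD < 299.7.
Both must hold, so BD lies in the intersection.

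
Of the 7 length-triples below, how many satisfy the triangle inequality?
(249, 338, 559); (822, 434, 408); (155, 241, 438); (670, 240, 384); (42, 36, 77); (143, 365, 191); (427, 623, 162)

(249,338,559): 249+338 > 559 → valid
(408,434,822): 408+434 > 822 → valid
(155,241,438): 155+241 ≤ 438 → not valid
(240,384,670): 240+384 ≤ 670 → not valid
(36,42,77): 36+42 > 77 → valid
(143,191,365): 143+191 ≤ 365 → not valid
(162,427,623): 162+427 ≤ 623 → not valid
3 of the 7 triples form a triangle.

3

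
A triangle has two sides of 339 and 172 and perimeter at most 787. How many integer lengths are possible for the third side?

Triangle inequality: 167 < x < 511. Perimeter ≤ 787 gives x ≤ 787 − 339 − 172 = 276.
So 167 < x ≤ 276; integers 168 through 276: 109 values.

109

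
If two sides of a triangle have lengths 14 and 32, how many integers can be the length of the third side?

The third side lies in the open interval (18, 46).
Integers from 19 to 45 inclusive: 45 − 19 + 1 = 27.

27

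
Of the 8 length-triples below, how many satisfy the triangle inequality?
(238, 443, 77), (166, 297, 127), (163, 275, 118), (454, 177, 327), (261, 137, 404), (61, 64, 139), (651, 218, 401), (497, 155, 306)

(77,238,443): 77+238 ≤ 443 → not valid
(127,166,297): 127+166 ≤ 297 → not valid
(118,163,275): 118+163 > 275 → valid
(177,327,454): 177+327 > 454 → valid
(137,261,404): 137+261 ≤ 404 → not valid
(61,64,139): 61+64 ≤ 139 → not valid
(218,401,651): 218+401 ≤ 651 → not valid
(155,306,497): 155+306 ≤ 497 → not valid
2 of the 8 triples form a triangle.

2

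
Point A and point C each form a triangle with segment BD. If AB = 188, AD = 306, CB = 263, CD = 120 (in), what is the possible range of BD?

From triangle ABD: |188 − 306| < BD < 188 + 306, i.e. 118 < BD < 494.
From triangle CBD: 143 < BD < 383.
Both must hold, so BD lies in the intersection.

143 < BD < 383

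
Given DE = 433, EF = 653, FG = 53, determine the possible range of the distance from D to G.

167 ≤ DG ≤ 1139

The maximum is all hops collinear in one direction: 433 + 653 + 53 = 1139.
The longest hop is 653; the others sum to 486. Folding the others back against it leaves at least 653 − 486 = 167.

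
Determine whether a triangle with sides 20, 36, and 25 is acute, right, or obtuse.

Compare the square of the longest side to the sum of squares of the other two: 20² + 25² = 1025 < 1296 = 36².

obtuse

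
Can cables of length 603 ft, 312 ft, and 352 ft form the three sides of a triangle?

Yes

The longest side is 603, and the other two sum to 664.
Since 664 > 603, the triangle inequality holds.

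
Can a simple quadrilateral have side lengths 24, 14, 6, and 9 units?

A quadrilateral exists iff every side is shorter than the sum of the others — equivalently, the longest side is less than the sum of the rest.
Longest side 24 < 29 (sum of the remaining 3), so yes.

Yes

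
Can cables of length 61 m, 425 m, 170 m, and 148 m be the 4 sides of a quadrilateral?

For a quadrilateral, each side must be shorter than the sum of the others.
Here the longest side is 425, but the remaining 3 sides sum to only 379.

No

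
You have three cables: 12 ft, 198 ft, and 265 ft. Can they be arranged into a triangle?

No

The longest side is 265, but the other two sum to only 210.
210 < 265, so the triangle inequality fails.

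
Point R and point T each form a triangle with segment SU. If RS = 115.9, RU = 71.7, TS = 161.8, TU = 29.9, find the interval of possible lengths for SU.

131.9 < SU < 187.6

From triangle RSU: |115.9 − 71.7| < SU < 115.9 + 71.7, i.e. 44.2 < SU < 187.6.
From triangle TSU: 131.9 < SU < 191.7.
Both must hold, so SU lies in the intersection.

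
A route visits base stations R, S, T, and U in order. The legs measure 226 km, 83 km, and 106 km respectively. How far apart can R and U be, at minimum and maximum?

The maximum is all hops collinear in one direction: 226 + 83 + 106 = 415.
The longest hop is 226; the others sum to 189. Folding the others back against it leaves at least 226 − 189 = 37.

37 ≤ RU ≤ 415 km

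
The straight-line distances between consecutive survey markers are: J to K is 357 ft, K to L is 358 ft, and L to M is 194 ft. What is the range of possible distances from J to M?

0 ≤ JM ≤ 909 ft

The maximum is all hops collinear in one direction: 357 + 358 + 194 = 909.
The longest hop is 358; the others sum to 551. Since 358 ≤ 551, the path can fold back on itself completely, so the minimum distance is 0.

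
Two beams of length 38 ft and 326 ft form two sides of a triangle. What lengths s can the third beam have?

288 < s < 364 (ft)

By the triangle inequality, s must be less than 38 + 326 = 364 and greater than |38 − 326| = 288.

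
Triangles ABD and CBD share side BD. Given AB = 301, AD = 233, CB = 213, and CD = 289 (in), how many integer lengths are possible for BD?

425

From triangle ABD: 68 < BD < 534.
From triangle CBD: 76 < BD < 502.
Intersection: 76 < BD < 502, so integers 77 through 501: 425 values.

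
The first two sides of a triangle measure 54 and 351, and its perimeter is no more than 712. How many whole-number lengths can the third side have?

Triangle inequality: 297 < x < 405. Perimeter ≤ 712 gives x ≤ 712 − 54 − 351 = 307.
So 297 < x ≤ 307; integers 298 through 307: 10 values.

10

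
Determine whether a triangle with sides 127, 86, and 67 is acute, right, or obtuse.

obtuse

Compare the square of the longest side to the sum of squares of the other two: 67² + 86² = 11885 < 16129 = 127².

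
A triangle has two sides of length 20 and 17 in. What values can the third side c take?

By the triangle inequality, c must be less than 20 + 17 = 37 and greater than |20 − 17| = 3.

3 < c < 37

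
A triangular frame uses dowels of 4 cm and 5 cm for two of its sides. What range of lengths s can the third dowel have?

1 < s < 9 (cm)

By the triangle inequality, s must be less than 4 + 5 = 9 and greater than |4 − 5| = 1.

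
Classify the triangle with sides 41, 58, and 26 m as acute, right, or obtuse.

Compare the square of the longest side to the sum of squares of the other two: 26² + 41² = 2357 < 3364 = 58².

obtuse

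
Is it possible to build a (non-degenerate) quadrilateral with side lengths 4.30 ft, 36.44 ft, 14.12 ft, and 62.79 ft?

No

For a quadrilateral, each side must be shorter than the sum of the others.
Here the longest side is 62.79, but the remaining 3 sides sum to only 54.86.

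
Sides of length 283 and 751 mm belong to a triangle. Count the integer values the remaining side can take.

565

The third side lies in the open interval (468, 1034).
Integers from 469 to 1033 inclusive: 1033 − 469 + 1 = 565.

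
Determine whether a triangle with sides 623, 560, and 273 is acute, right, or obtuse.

Compare the square of the longest side to the sum of squares of the other two: 273² + 560² = 388129 = 623².

right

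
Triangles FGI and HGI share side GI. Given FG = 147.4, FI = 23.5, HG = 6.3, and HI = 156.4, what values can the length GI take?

150.1 < GI < 162.7

From triangle FGI: |147.4 − 23.5| < GI < 147.4 + 23.5, i.e. 123.9 < GI < 170.9.
From triangle HGI: 150.1 < GI < 162.7.
Both must hold, so GI lies in the intersection.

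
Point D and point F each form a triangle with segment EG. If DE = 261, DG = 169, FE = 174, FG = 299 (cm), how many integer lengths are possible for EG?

304

From triangle DEG: 92 < EG < 430.
From triangle FEG: 125 < EG < 473.
Intersection: 125 < EG < 430, so integers 126 through 429: 304 values.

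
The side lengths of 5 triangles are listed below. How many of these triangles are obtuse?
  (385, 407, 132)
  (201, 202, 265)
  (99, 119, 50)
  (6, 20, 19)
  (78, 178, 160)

(385,407,132): 132²+385² = 165649 = 407² → right
(201,202,265): 201²+202² = 81205 > 70225 = 265² → acute
(99,119,50): 50²+99² = 12301 < 14161 = 119² → obtuse
(6,20,19): 6²+19² = 397 < 400 = 20² → obtuse
(78,178,160): 78²+160² = 31684 = 178² → right
2 of the 5 are obtuse.

2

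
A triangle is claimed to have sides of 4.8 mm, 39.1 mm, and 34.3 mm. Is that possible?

No

The two shorter sides sum to 39.1, exactly equal to the longest side 39.1.
That gives only a degenerate (flat) triangle — the inequality must be strict.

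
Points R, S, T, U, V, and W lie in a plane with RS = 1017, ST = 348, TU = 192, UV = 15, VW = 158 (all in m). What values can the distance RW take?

The maximum is all hops collinear in one direction: 1017 + 348 + 192 + 15 + 158 = 1730.
The longest hop is 1017; the others sum to 713. Folding the others back against it leaves at least 1017 − 713 = 304.

304 ≤ RW ≤ 1730 m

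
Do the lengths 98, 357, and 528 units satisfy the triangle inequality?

The longest side is 528, but the other two sum to only 455.
455 < 528, so the triangle inequality fails.

No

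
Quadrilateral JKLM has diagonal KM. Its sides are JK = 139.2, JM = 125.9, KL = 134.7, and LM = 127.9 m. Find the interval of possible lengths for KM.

From triangle JKM: |139.2 − 125.9| < KM < 139.2 + 125.9, i.e. 13.3 < KM < 265.1.
From triangle LKM: 6.8 < KM < 262.6.
Both must hold, so KM lies in the intersection.

13.3 < KM < 262.6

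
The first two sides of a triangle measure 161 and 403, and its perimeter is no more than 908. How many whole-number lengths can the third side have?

Triangle inequality: 242 < x < 564. Perimeter ≤ 908 gives x ≤ 908 − 161 − 403 = 344.
So 242 < x ≤ 344; integers 243 through 344: 102 values.

102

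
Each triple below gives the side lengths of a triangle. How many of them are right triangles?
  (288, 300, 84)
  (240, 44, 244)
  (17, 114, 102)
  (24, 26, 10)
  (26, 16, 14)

3

(288,300,84): 84²+288² = 90000 = 300² → right
(240,44,244): 44²+240² = 59536 = 244² → right
(17,114,102): 17²+102² = 10693 < 12996 = 114² → obtuse
(24,26,10): 10²+24² = 676 = 26² → right
(26,16,14): 14²+16² = 452 < 676 = 26² → obtuse
3 of the 5 are right.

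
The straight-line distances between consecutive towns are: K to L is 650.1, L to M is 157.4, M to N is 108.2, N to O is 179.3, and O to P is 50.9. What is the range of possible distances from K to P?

154.3 ≤ KP ≤ 1145.9

The maximum is all hops collinear in one direction: 650.1 + 157.4 + 108.2 + 179.3 + 50.9 = 1145.9.
The longest hop is 650.1; the others sum to 495.8. Folding the others back against it leaves at least 650.1 − 495.8 = 154.3.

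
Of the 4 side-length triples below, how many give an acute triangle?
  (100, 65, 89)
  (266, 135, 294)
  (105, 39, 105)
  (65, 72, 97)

(100,65,89): 65²+89² = 12146 > 10000 = 100² → acute
(266,135,294): 135²+266² = 88981 > 86436 = 294² → acute
(105,39,105): 39²+105² = 12546 > 11025 = 105² → acute
(65,72,97): 65²+72² = 9409 = 97² → right
3 of the 4 are acute.

3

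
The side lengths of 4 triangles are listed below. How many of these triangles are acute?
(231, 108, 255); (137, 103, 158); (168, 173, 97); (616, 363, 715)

2

(231,108,255): 108²+231² = 65025 = 255² → right
(137,103,158): 103²+137² = 29378 > 24964 = 158² → acute
(168,173,97): 97²+168² = 37633 > 29929 = 173² → acute
(616,363,715): 363²+616² = 511225 = 715² → right
2 of the 4 are acute.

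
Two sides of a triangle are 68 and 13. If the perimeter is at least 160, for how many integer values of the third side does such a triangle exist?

2

Triangle inequality: 55 < x < 81. Perimeter ≥ 160 gives x ≥ 160 − 68 − 13 = 79.
So 79 ≤ x < 81; integers 79 through 80: 2 values.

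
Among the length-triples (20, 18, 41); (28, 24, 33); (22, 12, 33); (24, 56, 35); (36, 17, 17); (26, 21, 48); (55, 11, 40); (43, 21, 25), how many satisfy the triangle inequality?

(18,20,41): 18+20 ≤ 41 → not valid
(24,28,33): 24+28 > 33 → valid
(12,22,33): 12+22 > 33 → valid
(24,35,56): 24+35 > 56 → valid
(17,17,36): 17+17 ≤ 36 → not valid
(21,26,48): 21+26 ≤ 48 → not valid
(11,40,55): 11+40 ≤ 55 → not valid
(21,25,43): 21+25 > 43 → valid
4 of the 8 triples form a triangle.

4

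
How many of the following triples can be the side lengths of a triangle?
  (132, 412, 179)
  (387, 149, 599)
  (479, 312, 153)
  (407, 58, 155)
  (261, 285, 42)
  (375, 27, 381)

(132,179,412): 132+179 ≤ 412 → not valid
(149,387,599): 149+387 ≤ 599 → not valid
(153,312,479): 153+312 ≤ 479 → not valid
(58,155,407): 58+155 ≤ 407 → not valid
(42,261,285): 42+261 > 285 → valid
(27,375,381): 27+375 > 381 → valid
2 of the 6 triples form a triangle.

2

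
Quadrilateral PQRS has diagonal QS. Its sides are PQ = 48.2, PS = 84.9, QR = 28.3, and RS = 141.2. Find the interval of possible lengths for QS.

112.9 < QS < 133.1

From triangle PQS: |48.2 − 84.9| < QS < 48.2 + 84.9, i.e. 36.7 < QS < 133.1.
From triangle RQS: 112.9 < QS < 169.5.
Both must hold, so QS lies in the intersection.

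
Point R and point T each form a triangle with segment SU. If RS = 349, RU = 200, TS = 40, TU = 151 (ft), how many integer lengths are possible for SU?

41

From triangle RSU: 149 < SU < 549.
From triangle TSU: 111 < SU < 191.
Intersection: 149 < SU < 191, so integers 150 through 190: 41 values.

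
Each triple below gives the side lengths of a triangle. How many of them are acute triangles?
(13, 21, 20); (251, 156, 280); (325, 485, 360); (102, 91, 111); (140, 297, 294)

(13,21,20): 13²+20² = 569 > 441 = 21² → acute
(251,156,280): 156²+251² = 87337 > 78400 = 280² → acute
(325,485,360): 325²+360² = 235225 = 485² → right
(102,91,111): 91²+102² = 18685 > 12321 = 111² → acute
(140,297,294): 140²+294² = 106036 > 88209 = 297² → acute
4 of the 5 are acute.

4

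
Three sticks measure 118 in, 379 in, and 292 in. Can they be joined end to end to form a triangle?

The longest side is 379, and the other two sum to 410.
Since 410 > 379, the triangle inequality holds.

Yes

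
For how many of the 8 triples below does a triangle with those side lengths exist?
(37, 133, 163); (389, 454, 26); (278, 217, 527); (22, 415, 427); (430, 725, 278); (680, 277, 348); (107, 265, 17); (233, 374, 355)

(37,133,163): 37+133 > 163 → valid
(26,389,454): 26+389 ≤ 454 → not valid
(217,278,527): 217+278 ≤ 527 → not valid
(22,415,427): 22+415 > 427 → valid
(278,430,725): 278+430 ≤ 725 → not valid
(277,348,680): 277+348 ≤ 680 → not valid
(17,107,265): 17+107 ≤ 265 → not valid
(233,355,374): 233+355 > 374 → valid
3 of the 8 triples form a triangle.

3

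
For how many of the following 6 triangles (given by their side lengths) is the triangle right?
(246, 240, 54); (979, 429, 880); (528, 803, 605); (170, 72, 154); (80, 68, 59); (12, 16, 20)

5

(246,240,54): 54²+240² = 60516 = 246² → right
(979,429,880): 429²+880² = 958441 = 979² → right
(528,803,605): 528²+605² = 644809 = 803² → right
(170,72,154): 72²+154² = 28900 = 170² → right
(80,68,59): 59²+68² = 8105 > 6400 = 80² → acute
(12,16,20): 12²+16² = 400 = 20² → right
5 of the 6 are right.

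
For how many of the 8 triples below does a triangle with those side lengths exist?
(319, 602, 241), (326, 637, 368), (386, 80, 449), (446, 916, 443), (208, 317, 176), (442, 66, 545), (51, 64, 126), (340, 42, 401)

(241,319,602): 241+319 ≤ 602 → not valid
(326,368,637): 326+368 > 637 → valid
(80,386,449): 80+386 > 449 → valid
(443,446,916): 443+446 ≤ 916 → not valid
(176,208,317): 176+208 > 317 → valid
(66,442,545): 66+442 ≤ 545 → not valid
(51,64,126): 51+64 ≤ 126 → not valid
(42,340,401): 42+340 ≤ 401 → not valid
3 of the 8 triples form a triangle.

3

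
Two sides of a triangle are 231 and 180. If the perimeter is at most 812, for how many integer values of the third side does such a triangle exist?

350

Triangle inequality: 51 < x < 411. Perimeter ≤ 812 gives x ≤ 812 − 231 − 180 = 401.
So 51 < x ≤ 401; integers 52 through 401: 350 values.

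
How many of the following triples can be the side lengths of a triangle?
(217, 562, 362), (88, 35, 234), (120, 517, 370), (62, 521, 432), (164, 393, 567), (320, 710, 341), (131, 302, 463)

1

(217,362,562): 217+362 > 562 → valid
(35,88,234): 35+88 ≤ 234 → not valid
(120,370,517): 120+370 ≤ 517 → not valid
(62,432,521): 62+432 ≤ 521 → not valid
(164,393,567): 164+393 ≤ 567 → not valid
(320,341,710): 320+341 ≤ 710 → not valid
(131,302,463): 131+302 ≤ 463 → not valid
1 of the 7 triples forms a triangle.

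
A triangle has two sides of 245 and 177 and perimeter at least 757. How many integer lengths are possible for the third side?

Triangle inequality: 68 < x < 422. Perimeter ≥ 757 gives x ≥ 757 − 245 − 177 = 335.
So 335 ≤ x < 422; integers 335 through 421: 87 values.

87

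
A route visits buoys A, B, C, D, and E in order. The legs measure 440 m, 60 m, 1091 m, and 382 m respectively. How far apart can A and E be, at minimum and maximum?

The maximum is all hops collinear in one direction: 440 + 60 + 1091 + 382 = 1973.
The longest hop is 1091; the others sum to 882. Folding the others back against it leaves at least 1091 − 882 = 209.

209 ≤ AE ≤ 1973 m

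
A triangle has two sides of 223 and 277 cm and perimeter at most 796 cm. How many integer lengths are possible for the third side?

Triangle inequality: 54 < x < 500. Perimeter ≤ 796 gives x ≤ 796 − 223 − 277 = 296.
So 54 < x ≤ 296; integers 55 through 296: 242 values.

242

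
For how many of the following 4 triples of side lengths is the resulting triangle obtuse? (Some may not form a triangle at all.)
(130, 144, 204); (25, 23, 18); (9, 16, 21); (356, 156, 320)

(130,144,204): 130²+144² = 37636 < 41616 = 204² → obtuse
(25,23,18): 18²+23² = 853 > 625 = 25² → acute
(9,16,21): 9²+16² = 337 < 441 = 21² → obtuse
(356,156,320): 156²+320² = 126736 = 356² → right
2 of the 4 are obtuse.

2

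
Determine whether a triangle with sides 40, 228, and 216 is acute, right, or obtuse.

Compare the square of the longest side to the sum of squares of the other two: 40² + 216² = 48256 < 51984 = 228².

obtuse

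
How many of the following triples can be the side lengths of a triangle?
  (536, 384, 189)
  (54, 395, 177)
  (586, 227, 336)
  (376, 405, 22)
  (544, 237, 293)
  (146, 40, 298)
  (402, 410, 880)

(189,384,536): 189+384 > 536 → valid
(54,177,395): 54+177 ≤ 395 → not valid
(227,336,586): 227+336 ≤ 586 → not valid
(22,376,405): 22+376 ≤ 405 → not valid
(237,293,544): 237+293 ≤ 544 → not valid
(40,146,298): 40+146 ≤ 298 → not valid
(402,410,880): 402+410 ≤ 880 → not valid
1 of the 7 triples forms a triangle.

1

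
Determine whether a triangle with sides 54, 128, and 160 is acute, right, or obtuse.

obtuse

Compare the square of the longest side to the sum of squares of the other two: 54² + 128² = 19300 < 25600 = 160².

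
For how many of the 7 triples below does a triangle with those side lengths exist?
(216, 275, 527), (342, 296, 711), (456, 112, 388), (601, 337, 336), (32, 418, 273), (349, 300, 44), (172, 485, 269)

2

(216,275,527): 216+275 ≤ 527 → not valid
(296,342,711): 296+342 ≤ 711 → not valid
(112,388,456): 112+388 > 456 → valid
(336,337,601): 336+337 > 601 → valid
(32,273,418): 32+273 ≤ 418 → not valid
(44,300,349): 44+300 ≤ 349 → not valid
(172,269,485): 172+269 ≤ 485 → not valid
2 of the 7 triples form a triangle.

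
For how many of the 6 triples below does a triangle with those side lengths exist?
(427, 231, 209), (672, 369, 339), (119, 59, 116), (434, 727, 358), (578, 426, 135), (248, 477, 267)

(209,231,427): 209+231 > 427 → valid
(339,369,672): 339+369 > 672 → valid
(59,116,119): 59+116 > 119 → valid
(358,434,727): 358+434 > 727 → valid
(135,426,578): 135+426 ≤ 578 → not valid
(248,267,477): 248+267 > 477 → valid
5 of the 6 triples form a triangle.

5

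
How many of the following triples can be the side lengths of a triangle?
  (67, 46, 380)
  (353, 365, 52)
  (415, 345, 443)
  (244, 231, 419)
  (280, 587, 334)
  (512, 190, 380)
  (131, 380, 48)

5

(46,67,380): 46+67 ≤ 380 → not valid
(52,353,365): 52+353 > 365 → valid
(345,415,443): 345+415 > 443 → valid
(231,244,419): 231+244 > 419 → valid
(280,334,587): 280+334 > 587 → valid
(190,380,512): 190+380 > 512 → valid
(48,131,380): 48+131 ≤ 380 → not valid
5 of the 7 triples form a triangle.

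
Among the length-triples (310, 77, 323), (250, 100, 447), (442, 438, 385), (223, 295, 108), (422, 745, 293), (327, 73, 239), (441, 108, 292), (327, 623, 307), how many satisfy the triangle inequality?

(77,310,323): 77+310 > 323 → valid
(100,250,447): 100+250 ≤ 447 → not valid
(385,438,442): 385+438 > 442 → valid
(108,223,295): 108+223 > 295 → valid
(293,422,745): 293+422 ≤ 745 → not valid
(73,239,327): 73+239 ≤ 327 → not valid
(108,292,441): 108+292 ≤ 441 → not valid
(307,327,623): 307+327 > 623 → valid
4 of the 8 triples form a triangle.

4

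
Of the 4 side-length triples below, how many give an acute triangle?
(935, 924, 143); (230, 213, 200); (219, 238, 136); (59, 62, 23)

(935,924,143): 143²+924² = 874225 = 935² → right
(230,213,200): 200²+213² = 85369 > 52900 = 230² → acute
(219,238,136): 136²+219² = 66457 > 56644 = 238² → acute
(59,62,23): 23²+59² = 4010 > 3844 = 62² → acute
3 of the 4 are acute.

3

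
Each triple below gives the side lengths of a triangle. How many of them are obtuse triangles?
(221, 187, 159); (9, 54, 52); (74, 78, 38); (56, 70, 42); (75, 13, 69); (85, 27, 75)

3

(221,187,159): 159²+187² = 60250 > 48841 = 221² → acute
(9,54,52): 9²+52² = 2785 < 2916 = 54² → obtuse
(74,78,38): 38²+74² = 6920 > 6084 = 78² → acute
(56,70,42): 42²+56² = 4900 = 70² → right
(75,13,69): 13²+69² = 4930 < 5625 = 75² → obtuse
(85,27,75): 27²+75² = 6354 < 7225 = 85² → obtuse
3 of the 6 are obtuse.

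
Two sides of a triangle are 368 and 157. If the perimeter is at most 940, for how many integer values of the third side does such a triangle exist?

204

Triangle inequality: 211 < x < 525. Perimeter ≤ 940 gives x ≤ 940 − 368 − 157 = 415.
So 211 < x ≤ 415; integers 212 through 415: 204 values.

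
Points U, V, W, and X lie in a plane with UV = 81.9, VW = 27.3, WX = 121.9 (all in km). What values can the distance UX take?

The maximum is all hops collinear in one direction: 81.9 + 27.3 + 121.9 = 231.1.
The longest hop is 121.9; the others sum to 109.2. Folding the others back against it leaves at least 121.9 − 109.2 = 12.7.

12.7 ≤ UX ≤ 231.1 km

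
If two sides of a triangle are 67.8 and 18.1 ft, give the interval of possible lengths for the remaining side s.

By the triangle inequality, s must be less than 67.8 + 18.1 = 85.9 and greater than |67.8 − 18.1| = 49.7.

49.7 < s < 85.9 (ft)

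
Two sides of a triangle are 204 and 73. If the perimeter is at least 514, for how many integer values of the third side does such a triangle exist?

40

Triangle inequality: 131 < x < 277. Perimeter ≥ 514 gives x ≥ 514 − 204 − 73 = 237.
So 237 ≤ x < 277; integers 237 through 276: 40 values.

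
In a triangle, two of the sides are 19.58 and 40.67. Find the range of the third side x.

By the triangle inequality, x must be less than 19.58 + 40.67 = 60.25 and greater than |19.58 − 40.67| = 21.09.

21.09 < x < 60.25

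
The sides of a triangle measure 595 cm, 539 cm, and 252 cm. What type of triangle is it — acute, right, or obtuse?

right

Compare the square of the longest side to the sum of squares of the other two: 252² + 539² = 354025 = 595².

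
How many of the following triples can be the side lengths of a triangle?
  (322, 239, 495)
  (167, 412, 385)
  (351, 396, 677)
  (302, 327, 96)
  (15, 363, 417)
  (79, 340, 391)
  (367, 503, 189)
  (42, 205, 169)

7

(239,322,495): 239+322 > 495 → valid
(167,385,412): 167+385 > 412 → valid
(351,396,677): 351+396 > 677 → valid
(96,302,327): 96+302 > 327 → valid
(15,363,417): 15+363 ≤ 417 → not valid
(79,340,391): 79+340 > 391 → valid
(189,367,503): 189+367 > 503 → valid
(42,169,205): 42+169 > 205 → valid
7 of the 8 triples form a triangle.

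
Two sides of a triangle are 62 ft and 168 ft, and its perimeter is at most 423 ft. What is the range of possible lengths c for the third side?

Triangle inequality alone gives 106 < c < 230.
The perimeter condition gives c ≤ 423 − 62 − 168 = 193.
Intersecting the two: 106 < c ≤ 193.

106 < c ≤ 193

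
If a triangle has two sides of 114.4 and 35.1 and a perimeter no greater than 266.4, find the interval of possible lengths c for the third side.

79.3 < c ≤ 116.9

Triangle inequality alone gives 79.3 < c < 149.5.
The perimeter condition gives c ≤ 266.4 − 114.4 − 35.1 = 116.9.
Intersecting the two: 79.3 < c ≤ 116.9.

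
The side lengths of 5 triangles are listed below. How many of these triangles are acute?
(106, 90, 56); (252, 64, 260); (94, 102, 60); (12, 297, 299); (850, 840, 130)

1

(106,90,56): 56²+90² = 11236 = 106² → right
(252,64,260): 64²+252² = 67600 = 260² → right
(94,102,60): 60²+94² = 12436 > 10404 = 102² → acute
(12,297,299): 12²+297² = 88353 < 89401 = 299² → obtuse
(850,840,130): 130²+840² = 722500 = 850² → right
1 of the 5 is acute.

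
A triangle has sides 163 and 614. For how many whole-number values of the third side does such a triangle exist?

The third side lies in the open interval (451, 777).
Integers from 452 to 776 inclusive: 776 − 452 + 1 = 325.

325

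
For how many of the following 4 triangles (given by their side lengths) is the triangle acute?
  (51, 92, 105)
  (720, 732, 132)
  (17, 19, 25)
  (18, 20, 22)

(51,92,105): 51²+92² = 11065 > 11025 = 105² → acute
(720,732,132): 132²+720² = 535824 = 732² → right
(17,19,25): 17²+19² = 650 > 625 = 25² → acute
(18,20,22): 18²+20² = 724 > 484 = 22² → acute
3 of the 4 are acute.

3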